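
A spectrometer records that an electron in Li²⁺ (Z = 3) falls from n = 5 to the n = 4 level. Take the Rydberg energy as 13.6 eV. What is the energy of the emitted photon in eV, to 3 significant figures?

The Bohr energies scale as Z², so for Z = 3: E_n = −122.4/n² eV.
E_5 = −122.4/25 = −4.896 eV and E_4 = −122.4/16 = −7.650 eV.
The photon energy is |E_5 − E_4| = 2.75 eV.

2.75 eV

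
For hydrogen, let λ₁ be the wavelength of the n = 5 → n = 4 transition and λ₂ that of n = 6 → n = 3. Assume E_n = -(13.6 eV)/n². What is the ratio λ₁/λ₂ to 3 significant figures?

λ ∝ 1/ΔE ∝ 1/(1/n_f² − 1/n_i²), and the Z² and hc factors cancel in the ratio.
λ₁/λ₂ = (1/3² − 1/6²)/(1/4² − 1/5²) = 0.08333/0.02250 = 3.70.

3.70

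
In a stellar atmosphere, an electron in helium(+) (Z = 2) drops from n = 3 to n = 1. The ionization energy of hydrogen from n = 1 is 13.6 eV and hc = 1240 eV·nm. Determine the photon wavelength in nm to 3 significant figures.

For Z = 2 the level energies scale as Z², so the effective Rydberg energy is 13.6 × 4 = 54.40 eV.
ΔE = 54.40 × (1/1² − 1/3²) = 54.40 × 0.8889 = 48.36 eV.
λ = hc/ΔE = 1240 / 48.36 = 25.6 nm.

25.6 nm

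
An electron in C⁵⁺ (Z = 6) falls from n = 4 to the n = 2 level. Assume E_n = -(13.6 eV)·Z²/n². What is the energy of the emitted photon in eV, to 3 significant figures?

91.8 eV

The Bohr energies scale as Z², so for Z = 6: E_n = −489.6/n² eV.
E_4 = −489.6/16 = −30.60 eV and E_2 = −489.6/4 = −122.4 eV.
The photon energy is |E_4 − E_2| = 91.8 eV.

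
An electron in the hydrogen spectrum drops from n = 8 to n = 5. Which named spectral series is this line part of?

Pfund

The series is set by the lower level: n_f = 5 is the Pfund series.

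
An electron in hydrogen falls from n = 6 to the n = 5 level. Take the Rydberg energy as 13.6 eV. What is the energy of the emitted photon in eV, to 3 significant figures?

E_6 = −13.60/36 = −0.3778 eV and E_5 = −13.60/25 = −0.5440 eV.
The photon energy is |E_6 − E_5| = 0.166 eV.

0.166 eV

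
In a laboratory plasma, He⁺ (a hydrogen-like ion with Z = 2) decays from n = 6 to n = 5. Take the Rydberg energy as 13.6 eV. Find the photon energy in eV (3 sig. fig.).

0.665 eV

The Bohr energies scale as Z², so for Z = 2: E_n = −54.40/n² eV.
E_6 = −54.40/36 = −1.511 eV and E_5 = −54.40/25 = −2.176 eV.
The photon energy is |E_6 − E_5| = 0.665 eV.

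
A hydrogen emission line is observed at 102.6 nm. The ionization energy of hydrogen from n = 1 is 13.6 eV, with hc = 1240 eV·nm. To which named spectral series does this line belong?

Lyman

ΔE = 1240/102.6 = 12.09 eV.
This matches 13.6 × (1/1² − 1/3²), so n_f = 1: the Lyman series.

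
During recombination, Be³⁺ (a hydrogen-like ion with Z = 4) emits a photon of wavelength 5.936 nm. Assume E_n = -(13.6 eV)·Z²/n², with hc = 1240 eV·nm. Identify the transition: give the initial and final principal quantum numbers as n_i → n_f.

n_i = 5, n_f = 1

The photon energy is ΔE = hc/λ = 1240 / 5.936 = 208.9 eV.
With Z = 4, ΔE = 217.6 × (1/n_f² − 1/n_i²), so 1/n_f² − 1/n_i² = 0.9600.
Trying n_f = 1 gives 1/n_i² = 0.04001, i.e. n_i ≈ 5; this pair matches.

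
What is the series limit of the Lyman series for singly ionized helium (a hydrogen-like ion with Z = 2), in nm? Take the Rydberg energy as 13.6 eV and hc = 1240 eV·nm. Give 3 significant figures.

The Lyman series has lower level n_f = 1; the series limit corresponds to n_i → ∞.
ΔE_max = 13.6 × 4 / 1² = 54.40 eV.
λ_min = 1240 / 54.40 = 22.8 nm.

22.8 nm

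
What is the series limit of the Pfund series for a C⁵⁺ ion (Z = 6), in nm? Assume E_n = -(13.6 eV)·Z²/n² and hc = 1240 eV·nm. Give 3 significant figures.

63.3 nm

The Pfund series has lower level n_f = 5; the series limit corresponds to n_i → ∞.
ΔE_max = 13.6 × 36 / 5² = 19.58 eV.
λ_min = 1240 / 19.58 = 63.3 nm.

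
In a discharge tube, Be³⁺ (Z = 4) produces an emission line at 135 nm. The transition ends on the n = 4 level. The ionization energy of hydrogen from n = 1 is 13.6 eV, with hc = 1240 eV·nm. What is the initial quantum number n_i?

n_i = 7

The photon energy is ΔE = hc/λ = 1240 / 135 = 9.185 eV.
With Z = 4, ΔE = 217.6 × (1/n_f² − 1/n_i²), so 1/n_f² − 1/n_i² = 0.04221.
With n_f = 4: 1/n_i² = 1/16 − 0.04221 = 0.02029, so n_i ≈ 7.02.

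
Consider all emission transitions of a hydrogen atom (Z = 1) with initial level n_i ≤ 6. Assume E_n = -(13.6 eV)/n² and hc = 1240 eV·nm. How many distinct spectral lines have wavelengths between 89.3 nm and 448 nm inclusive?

7

Enumerate all n_i → n_f pairs with 1 ≤ n_f < n_i ≤ 6 and compute λ = 1240 / [13.6·1·(1/n_f² − 1/n_i²)].
Lines falling in [89.3, 448] nm: 6→1 (93.78 nm), 5→1 (94.98 nm), 4→1 (97.25 nm), 3→1 (102.6 nm), 2→1 (121.6 nm), 6→2 (410.3 nm), 5→2 (434.2 nm).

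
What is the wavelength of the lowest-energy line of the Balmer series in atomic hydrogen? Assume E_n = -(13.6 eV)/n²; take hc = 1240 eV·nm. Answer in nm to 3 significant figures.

656 nm

The Balmer series terminates on n_f = 2; the first line has n_i = 2+1 = 3.
ΔE = 13.60 × (1/2² − 1/3²) = 1.889 eV.
λ = 1240 / 1.889 = 656 nm.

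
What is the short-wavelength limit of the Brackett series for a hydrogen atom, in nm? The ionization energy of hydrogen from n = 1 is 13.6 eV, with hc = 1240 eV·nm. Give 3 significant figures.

1460 nm

The Brackett series has lower level n_f = 4; the series limit corresponds to n_i → ∞.
ΔE_max = 13.6 × 1 / 4² = 0.8500 eV.
λ_min = 1240 / 0.8500 = 1460 nm.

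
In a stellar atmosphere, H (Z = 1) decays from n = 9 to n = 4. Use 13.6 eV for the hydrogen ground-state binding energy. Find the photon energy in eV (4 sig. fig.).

0.6821 eV

E_9 = −13.60/81 = −0.1679 eV and E_4 = −13.60/16 = −0.8500 eV.
The photon energy is |E_9 − E_4| = 0.6821 eV.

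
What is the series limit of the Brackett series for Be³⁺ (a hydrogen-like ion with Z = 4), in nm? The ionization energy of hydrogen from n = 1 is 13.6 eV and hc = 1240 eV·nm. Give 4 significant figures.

91.18 nm

The Brackett series has lower level n_f = 4; the series limit corresponds to n_i → ∞.
ΔE_max = 13.6 × 16 / 4² = 13.60 eV.
λ_min = 1240 / 13.60 = 91.18 nm.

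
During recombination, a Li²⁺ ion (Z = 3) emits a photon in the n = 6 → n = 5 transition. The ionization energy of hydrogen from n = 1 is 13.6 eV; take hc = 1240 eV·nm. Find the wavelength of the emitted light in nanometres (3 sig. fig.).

829 nm

For Z = 3 the level energies scale as Z², so the effective Rydberg energy is 13.6 × 9 = 122.4 eV.
ΔE = 122.4 × (1/5² − 1/6²) = 122.4 × 0.01222 = 1.496 eV.
λ = hc/ΔE = 1240 / 1.496 = 829 nm.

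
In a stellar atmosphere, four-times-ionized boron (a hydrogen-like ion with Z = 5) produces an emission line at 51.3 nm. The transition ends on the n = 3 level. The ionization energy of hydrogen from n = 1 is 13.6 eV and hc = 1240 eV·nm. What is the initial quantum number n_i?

The photon energy is ΔE = hc/λ = 1240 / 51.3 = 24.17 eV.
With Z = 5, ΔE = 340.0 × (1/n_f² − 1/n_i²), so 1/n_f² − 1/n_i² = 0.07109.
With n_f = 3: 1/n_i² = 1/9 − 0.07109 = 0.04002, so n_i ≈ 5.00.

n_i = 5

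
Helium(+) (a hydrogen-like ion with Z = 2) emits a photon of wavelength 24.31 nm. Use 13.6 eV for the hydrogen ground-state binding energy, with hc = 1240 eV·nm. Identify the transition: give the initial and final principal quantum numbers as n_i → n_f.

The photon energy is ΔE = hc/λ = 1240 / 24.31 = 51.01 eV.
With Z = 2, ΔE = 54.40 × (1/n_f² − 1/n_i²), so 1/n_f² − 1/n_i² = 0.9376.
Trying n_f = 1 gives 1/n_i² = 0.06236, i.e. n_i ≈ 4; this pair matches.

n_i = 4, n_f = 1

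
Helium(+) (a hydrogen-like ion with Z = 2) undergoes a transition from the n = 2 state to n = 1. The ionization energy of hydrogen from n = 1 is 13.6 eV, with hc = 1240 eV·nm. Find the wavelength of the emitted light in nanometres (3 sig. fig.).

For Z = 2 the level energies scale as Z², so the effective Rydberg energy is 13.6 × 4 = 54.40 eV.
ΔE = 54.40 × (1/1² − 1/2²) = 54.40 × 0.7500 = 40.80 eV.
λ = hc/ΔE = 1240 / 40.80 = 30.4 nm.

30.4 nm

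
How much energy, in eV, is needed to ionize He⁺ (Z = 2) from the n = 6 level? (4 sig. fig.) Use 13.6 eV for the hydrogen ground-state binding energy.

E_n = −13.6 Z²/n² = −54.40/n² eV for Z = 2.
E_6 = −54.40/36 = −1.511 eV, so ionization (to E = 0) requires 1.511 eV.

1.511 eV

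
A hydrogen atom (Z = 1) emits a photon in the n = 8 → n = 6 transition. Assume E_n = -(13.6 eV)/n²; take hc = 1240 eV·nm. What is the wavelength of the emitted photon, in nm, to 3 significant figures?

ΔE = 13.60 × (1/6² − 1/8²) = 13.60 × 0.01215 = 0.1653 eV.
λ = hc/ΔE = 1240 / 0.1653 = 7500 nm.

7500 nm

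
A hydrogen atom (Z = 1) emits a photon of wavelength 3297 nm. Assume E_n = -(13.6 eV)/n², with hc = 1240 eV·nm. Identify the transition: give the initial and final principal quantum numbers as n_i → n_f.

n_i = 9, n_f = 5

The photon energy is ΔE = hc/λ = 1240 / 3297 = 0.3761 eV.
With Z = 1, ΔE = 13.60 × (1/n_f² − 1/n_i²), so 1/n_f² − 1/n_i² = 0.02765.
Trying n_f = 5 gives 1/n_i² = 0.01235, i.e. n_i ≈ 9; this pair matches.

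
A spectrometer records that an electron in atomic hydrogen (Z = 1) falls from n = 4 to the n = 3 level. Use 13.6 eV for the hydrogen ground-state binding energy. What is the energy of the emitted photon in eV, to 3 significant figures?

0.661 eV

E_4 = −13.60/16 = −0.8500 eV and E_3 = −13.60/9 = −1.511 eV.
The photon energy is |E_4 − E_3| = 0.661 eV.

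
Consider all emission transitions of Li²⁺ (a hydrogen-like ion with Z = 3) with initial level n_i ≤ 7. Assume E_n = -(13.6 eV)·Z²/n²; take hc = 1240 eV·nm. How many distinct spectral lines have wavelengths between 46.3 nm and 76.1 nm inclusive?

3

Enumerate all n_i → n_f pairs with 1 ≤ n_f < n_i ≤ 7 and compute λ = 1240 / [13.6·9·(1/n_f² − 1/n_i²)].
Lines falling in [46.3, 76.1] nm: 5→2 (48.24 nm), 4→2 (54.03 nm), 3→2 (72.94 nm).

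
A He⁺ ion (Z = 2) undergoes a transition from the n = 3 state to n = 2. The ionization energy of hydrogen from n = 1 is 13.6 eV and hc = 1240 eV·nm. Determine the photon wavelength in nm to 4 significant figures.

164.1 nm

For Z = 2 the level energies scale as Z², so the effective Rydberg energy is 13.6 × 4 = 54.40 eV.
ΔE = 54.40 × (1/2² − 1/3²) = 54.40 × 0.1389 = 7.556 eV.
λ = hc/ΔE = 1240 / 7.556 = 164.1 nm.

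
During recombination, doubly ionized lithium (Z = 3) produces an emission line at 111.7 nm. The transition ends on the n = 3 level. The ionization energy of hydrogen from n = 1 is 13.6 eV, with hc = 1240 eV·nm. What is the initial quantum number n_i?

n_i = 7

The photon energy is ΔE = hc/λ = 1240 / 111.7 = 11.10 eV.
With Z = 3, ΔE = 122.4 × (1/n_f² − 1/n_i²), so 1/n_f² − 1/n_i² = 0.09070.
With n_f = 3: 1/n_i² = 1/9 − 0.09070 = 0.02042, so n_i ≈ 7.00.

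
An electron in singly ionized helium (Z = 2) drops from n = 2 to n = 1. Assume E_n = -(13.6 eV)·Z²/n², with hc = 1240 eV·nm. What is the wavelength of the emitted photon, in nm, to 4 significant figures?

For Z = 2 the level energies scale as Z², so the effective Rydberg energy is 13.6 × 4 = 54.40 eV.
ΔE = 54.40 × (1/1² − 1/2²) = 54.40 × 0.7500 = 40.80 eV.
λ = hc/ΔE = 1240 / 40.80 = 30.39 nm.

30.39 nm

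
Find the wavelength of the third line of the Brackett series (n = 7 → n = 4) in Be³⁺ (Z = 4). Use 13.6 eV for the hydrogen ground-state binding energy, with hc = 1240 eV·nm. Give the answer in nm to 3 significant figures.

135 nm

The Brackett series terminates on n_f = 4; the third line has n_i = 4+3 = 7.
ΔE = 217.6 × (1/4² − 1/7²) = 9.159 eV.
λ = 1240 / 9.159 = 135 nm.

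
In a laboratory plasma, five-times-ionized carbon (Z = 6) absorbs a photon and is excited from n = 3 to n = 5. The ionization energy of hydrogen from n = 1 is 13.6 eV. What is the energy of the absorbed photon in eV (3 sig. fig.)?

34.8 eV

The Bohr energies scale as Z², so for Z = 6: E_n = −489.6/n² eV.
E_5 = −489.6/25 = −19.58 eV and E_3 = −489.6/9 = −54.40 eV.
The photon energy is |E_5 − E_3| = 34.8 eV.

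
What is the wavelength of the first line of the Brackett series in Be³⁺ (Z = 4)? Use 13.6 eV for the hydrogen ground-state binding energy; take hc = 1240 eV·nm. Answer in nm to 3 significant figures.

The Brackett series terminates on n_f = 4; the first line has n_i = 4+1 = 5.
ΔE = 217.6 × (1/4² − 1/5²) = 4.896 eV.
λ = 1240 / 4.896 = 253 nm.

253 nm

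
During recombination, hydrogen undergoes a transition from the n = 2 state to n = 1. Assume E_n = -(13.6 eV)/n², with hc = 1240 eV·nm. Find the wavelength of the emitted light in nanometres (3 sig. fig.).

122 nm

ΔE = 13.60 × (1/1² − 1/2²) = 13.60 × 0.7500 = 10.20 eV.
λ = hc/ΔE = 1240 / 10.20 = 122 nm.
This line belongs to the Lyman series.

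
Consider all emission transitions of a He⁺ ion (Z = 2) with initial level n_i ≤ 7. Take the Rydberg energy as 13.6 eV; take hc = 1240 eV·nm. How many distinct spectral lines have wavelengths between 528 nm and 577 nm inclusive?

1

Enumerate all n_i → n_f pairs with 1 ≤ n_f < n_i ≤ 7 and compute λ = 1240 / [13.6·4·(1/n_f² − 1/n_i²)].
Lines falling in [528, 577] nm: 7→4 (541.5 nm).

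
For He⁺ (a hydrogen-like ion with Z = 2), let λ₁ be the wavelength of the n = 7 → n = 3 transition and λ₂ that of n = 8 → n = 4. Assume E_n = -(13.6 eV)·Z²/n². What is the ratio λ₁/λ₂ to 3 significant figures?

0.517

λ ∝ 1/ΔE ∝ 1/(1/n_f² − 1/n_i²), and the Z² and hc factors cancel in the ratio.
λ₁/λ₂ = (1/4² − 1/8²)/(1/3² − 1/7²) = 0.04688/0.09070 = 0.517.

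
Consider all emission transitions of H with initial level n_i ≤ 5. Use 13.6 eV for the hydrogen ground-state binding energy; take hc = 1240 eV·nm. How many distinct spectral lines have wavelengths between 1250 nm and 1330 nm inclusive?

Enumerate all n_i → n_f pairs with 1 ≤ n_f < n_i ≤ 5 and compute λ = 1240 / [13.6·1·(1/n_f² − 1/n_i²)].
Lines falling in [1250, 1330] nm: 5→3 (1282 nm).

1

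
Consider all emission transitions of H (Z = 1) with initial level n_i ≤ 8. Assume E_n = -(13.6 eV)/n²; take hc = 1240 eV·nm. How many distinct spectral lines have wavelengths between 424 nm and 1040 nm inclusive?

Enumerate all n_i → n_f pairs with 1 ≤ n_f < n_i ≤ 8 and compute λ = 1240 / [13.6·1·(1/n_f² − 1/n_i²)].
Lines falling in [424, 1040] nm: 5→2 (434.2 nm), 4→2 (486.3 nm), 3→2 (656.5 nm), 8→3 (954.9 nm), 7→3 (1005 nm).

5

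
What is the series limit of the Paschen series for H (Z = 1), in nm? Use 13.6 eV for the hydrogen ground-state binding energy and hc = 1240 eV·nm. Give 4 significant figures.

The Paschen series has lower level n_f = 3; the series limit corresponds to n_i → ∞.
ΔE_max = 13.6 × 1 / 3² = 1.511 eV.
λ_min = 1240 / 1.511 = 820.6 nm.

820.6 nm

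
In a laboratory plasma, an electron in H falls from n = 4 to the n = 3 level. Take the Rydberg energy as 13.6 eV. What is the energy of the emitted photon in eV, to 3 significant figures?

E_4 = −13.60/16 = −0.8500 eV and E_3 = −13.60/9 = −1.511 eV.
The photon energy is |E_4 − E_3| = 0.661 eV.

0.661 eV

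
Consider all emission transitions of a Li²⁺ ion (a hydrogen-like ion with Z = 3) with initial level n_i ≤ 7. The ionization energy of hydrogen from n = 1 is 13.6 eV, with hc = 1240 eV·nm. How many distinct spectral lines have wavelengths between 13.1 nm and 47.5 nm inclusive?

3

Enumerate all n_i → n_f pairs with 1 ≤ n_f < n_i ≤ 7 and compute λ = 1240 / [13.6·9·(1/n_f² − 1/n_i²)].
Lines falling in [13.1, 47.5] nm: 2→1 (13.51 nm), 7→2 (44.12 nm), 6→2 (45.59 nm).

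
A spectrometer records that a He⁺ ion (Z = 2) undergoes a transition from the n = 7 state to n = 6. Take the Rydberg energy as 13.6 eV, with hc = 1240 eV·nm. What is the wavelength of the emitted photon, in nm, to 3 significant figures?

3090 nm

For Z = 2 the level energies scale as Z², so the effective Rydberg energy is 13.6 × 4 = 54.40 eV.
ΔE = 54.40 × (1/6² − 1/7²) = 54.40 × 0.007370 = 0.4009 eV.
λ = hc/ΔE = 1240 / 0.4009 = 3090 nm.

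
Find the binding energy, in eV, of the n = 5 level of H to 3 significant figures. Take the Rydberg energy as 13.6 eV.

0.544 eV

E_5 = −13.60/25 = −0.544 eV, so ionization (to E = 0) requires 0.544 eV.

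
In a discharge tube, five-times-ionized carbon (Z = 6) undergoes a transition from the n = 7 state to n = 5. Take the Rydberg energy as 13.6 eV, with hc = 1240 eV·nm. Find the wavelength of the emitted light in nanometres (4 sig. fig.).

For Z = 6 the level energies scale as Z², so the effective Rydberg energy is 13.6 × 36 = 489.6 eV.
ΔE = 489.6 × (1/5² − 1/7²) = 489.6 × 0.01959 = 9.592 eV.
λ = hc/ΔE = 1240 / 9.592 = 129.3 nm.

129.3 nm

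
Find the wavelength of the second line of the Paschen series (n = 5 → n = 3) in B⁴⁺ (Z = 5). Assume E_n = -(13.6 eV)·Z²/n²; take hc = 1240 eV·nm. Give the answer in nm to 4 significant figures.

51.29 nm

The Paschen series terminates on n_f = 3; the second line has n_i = 3+2 = 5.
ΔE = 340.0 × (1/3² − 1/5²) = 24.18 eV.
λ = 1240 / 24.18 = 51.29 nm.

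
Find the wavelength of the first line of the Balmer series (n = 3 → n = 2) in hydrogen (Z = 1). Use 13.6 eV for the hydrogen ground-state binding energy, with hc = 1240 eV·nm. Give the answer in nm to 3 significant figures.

656 nm

The Balmer series terminates on n_f = 2; the first line has n_i = 2+1 = 3.
ΔE = 13.60 × (1/2² − 1/3²) = 1.889 eV.
λ = 1240 / 1.889 = 656 nm.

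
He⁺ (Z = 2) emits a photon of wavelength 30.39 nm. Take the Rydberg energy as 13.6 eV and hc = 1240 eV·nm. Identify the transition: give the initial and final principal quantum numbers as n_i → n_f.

The photon energy is ΔE = hc/λ = 1240 / 30.39 = 40.80 eV.
With Z = 2, ΔE = 54.40 × (1/n_f² − 1/n_i²), so 1/n_f² − 1/n_i² = 0.7501.
Trying n_f = 1 gives 1/n_i² = 0.2499, i.e. n_i ≈ 2; this pair matches.

n_i = 2, n_f = 1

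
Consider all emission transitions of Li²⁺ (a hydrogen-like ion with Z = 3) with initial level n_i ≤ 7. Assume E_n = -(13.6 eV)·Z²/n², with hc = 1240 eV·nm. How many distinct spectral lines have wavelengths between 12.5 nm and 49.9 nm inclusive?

4

Enumerate all n_i → n_f pairs with 1 ≤ n_f < n_i ≤ 7 and compute λ = 1240 / [13.6·9·(1/n_f² − 1/n_i²)].
Lines falling in [12.5, 49.9] nm: 2→1 (13.51 nm), 7→2 (44.12 nm), 6→2 (45.59 nm), 5→2 (48.24 nm).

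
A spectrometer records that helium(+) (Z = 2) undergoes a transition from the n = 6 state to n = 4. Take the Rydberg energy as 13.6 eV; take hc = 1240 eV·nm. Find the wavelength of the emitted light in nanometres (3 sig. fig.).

656 nm

For Z = 2 the level energies scale as Z², so the effective Rydberg energy is 13.6 × 4 = 54.40 eV.
ΔE = 54.40 × (1/4² − 1/6²) = 54.40 × 0.03472 = 1.889 eV.
λ = hc/ΔE = 1240 / 1.889 = 656 nm.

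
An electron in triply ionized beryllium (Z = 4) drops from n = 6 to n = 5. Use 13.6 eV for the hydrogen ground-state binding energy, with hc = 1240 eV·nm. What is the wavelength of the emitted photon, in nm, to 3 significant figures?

466 nm

For Z = 4 the level energies scale as Z², so the effective Rydberg energy is 13.6 × 16 = 217.6 eV.
ΔE = 217.6 × (1/5² − 1/6²) = 217.6 × 0.01222 = 2.660 eV.
λ = hc/ΔE = 1240 / 2.660 = 466 nm.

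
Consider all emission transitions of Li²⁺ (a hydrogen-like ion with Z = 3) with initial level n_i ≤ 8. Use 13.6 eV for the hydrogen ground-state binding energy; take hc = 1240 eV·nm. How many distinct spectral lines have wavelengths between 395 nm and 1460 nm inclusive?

Enumerate all n_i → n_f pairs with 1 ≤ n_f < n_i ≤ 8 and compute λ = 1240 / [13.6·9·(1/n_f² − 1/n_i²)].
Lines falling in [395, 1460] nm: 8→5 (415.6 nm), 5→4 (450.3 nm), 7→5 (517.1 nm), 6→5 (828.9 nm), 8→6 (833.6 nm), 7→6 (1375 nm).

6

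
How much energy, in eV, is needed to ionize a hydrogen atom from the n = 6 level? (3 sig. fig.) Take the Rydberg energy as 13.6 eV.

0.378 eV

E_6 = −13.60/36 = −0.378 eV, so ionization (to E = 0) requires 0.378 eV.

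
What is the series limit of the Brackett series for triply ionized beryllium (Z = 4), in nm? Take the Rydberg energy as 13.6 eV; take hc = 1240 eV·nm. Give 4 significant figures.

91.18 nm

The Brackett series has lower level n_f = 4; the series limit corresponds to n_i → ∞.
ΔE_max = 13.6 × 16 / 4² = 13.60 eV.
λ_min = 1240 / 13.60 = 91.18 nm.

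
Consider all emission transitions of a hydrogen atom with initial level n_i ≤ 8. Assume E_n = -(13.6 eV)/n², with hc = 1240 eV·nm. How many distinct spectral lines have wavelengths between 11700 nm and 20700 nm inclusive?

Enumerate all n_i → n_f pairs with 1 ≤ n_f < n_i ≤ 8 and compute λ = 1240 / [13.6·1·(1/n_f² − 1/n_i²)].
Lines falling in [11700, 20700] nm: 7→6 (12370 nm), 8→7 (19060 nm).

2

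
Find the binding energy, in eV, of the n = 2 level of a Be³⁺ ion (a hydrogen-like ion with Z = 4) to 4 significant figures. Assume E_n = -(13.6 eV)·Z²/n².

54.40 eV

E_n = −13.6 Z²/n² = −217.6/n² eV for Z = 4.
E_2 = −217.6/4 = −54.40 eV, so ionization (to E = 0) requires 54.40 eV.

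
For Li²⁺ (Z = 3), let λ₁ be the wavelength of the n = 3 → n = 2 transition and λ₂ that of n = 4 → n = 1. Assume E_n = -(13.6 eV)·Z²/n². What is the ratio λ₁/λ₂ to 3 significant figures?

6.75

λ ∝ 1/ΔE ∝ 1/(1/n_f² − 1/n_i²), and the Z² and hc factors cancel in the ratio.
λ₁/λ₂ = (1/1² − 1/4²)/(1/2² − 1/3²) = 0.9375/0.1389 = 6.75.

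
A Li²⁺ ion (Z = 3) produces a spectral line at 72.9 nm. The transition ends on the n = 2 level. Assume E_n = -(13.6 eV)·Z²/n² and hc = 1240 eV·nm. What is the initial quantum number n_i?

n_i = 3

The photon energy is ΔE = hc/λ = 1240 / 72.9 = 17.01 eV.
With Z = 3, ΔE = 122.4 × (1/n_f² − 1/n_i²), so 1/n_f² − 1/n_i² = 0.1390.
With n_f = 2: 1/n_i² = 1/4 − 0.1390 = 0.1110, so n_i ≈ 3.00.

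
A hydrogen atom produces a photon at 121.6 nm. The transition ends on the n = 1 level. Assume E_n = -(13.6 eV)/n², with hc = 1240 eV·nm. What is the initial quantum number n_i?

n_i = 2

The photon energy is ΔE = hc/λ = 1240 / 121.6 = 10.20 eV.
With Z = 1, ΔE = 13.60 × (1/n_f² − 1/n_i²), so 1/n_f² − 1/n_i² = 0.7498.
With n_f = 1: 1/n_i² = 1/1 − 0.7498 = 0.2502, so n_i ≈ 2.00.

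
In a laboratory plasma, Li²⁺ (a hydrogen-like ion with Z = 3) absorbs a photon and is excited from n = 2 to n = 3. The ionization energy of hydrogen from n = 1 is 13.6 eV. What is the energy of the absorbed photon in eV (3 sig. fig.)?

The Bohr energies scale as Z², so for Z = 3: E_n = −122.4/n² eV.
E_3 = −122.4/9 = −13.60 eV and E_2 = −122.4/4 = −30.60 eV.
The photon energy is |E_3 − E_2| = 17.0 eV.

17.0 eV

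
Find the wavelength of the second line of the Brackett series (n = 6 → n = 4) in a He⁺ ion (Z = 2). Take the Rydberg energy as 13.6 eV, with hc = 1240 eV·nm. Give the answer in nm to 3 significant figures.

The Brackett series terminates on n_f = 4; the second line has n_i = 4+2 = 6.
ΔE = 54.40 × (1/4² − 1/6²) = 1.889 eV.
λ = 1240 / 1.889 = 656 nm.

656 nm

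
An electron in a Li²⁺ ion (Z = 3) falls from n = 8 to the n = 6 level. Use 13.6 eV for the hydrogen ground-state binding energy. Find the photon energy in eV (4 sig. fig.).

1.488 eV

The Bohr energies scale as Z², so for Z = 3: E_n = −122.4/n² eV.
E_8 = −122.4/64 = −1.913 eV and E_6 = −122.4/36 = −3.400 eV.
The photon energy is |E_8 − E_6| = 1.488 eV.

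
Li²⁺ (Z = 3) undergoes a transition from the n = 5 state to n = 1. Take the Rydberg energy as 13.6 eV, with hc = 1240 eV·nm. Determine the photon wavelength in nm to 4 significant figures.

10.55 nm

For Z = 3 the level energies scale as Z², so the effective Rydberg energy is 13.6 × 9 = 122.4 eV.
ΔE = 122.4 × (1/1² − 1/5²) = 122.4 × 0.9600 = 117.5 eV.
λ = hc/ΔE = 1240 / 117.5 = 10.55 nm.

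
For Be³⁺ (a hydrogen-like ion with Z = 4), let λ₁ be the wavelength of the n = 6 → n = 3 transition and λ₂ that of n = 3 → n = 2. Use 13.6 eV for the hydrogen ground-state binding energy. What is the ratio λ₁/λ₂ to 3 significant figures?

1.67

λ ∝ 1/ΔE ∝ 1/(1/n_f² − 1/n_i²), and the Z² and hc factors cancel in the ratio.
λ₁/λ₂ = (1/2² − 1/3²)/(1/3² − 1/6²) = 0.1389/0.08333 = 1.67.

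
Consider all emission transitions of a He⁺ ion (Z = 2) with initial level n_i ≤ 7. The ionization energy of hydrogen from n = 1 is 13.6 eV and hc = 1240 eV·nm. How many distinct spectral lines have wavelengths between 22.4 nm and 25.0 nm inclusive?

Enumerate all n_i → n_f pairs with 1 ≤ n_f < n_i ≤ 7 and compute λ = 1240 / [13.6·4·(1/n_f² − 1/n_i²)].
Lines falling in [22.4, 25.0] nm: 7→1 (23.27 nm), 6→1 (23.45 nm), 5→1 (23.74 nm), 4→1 (24.31 nm).

4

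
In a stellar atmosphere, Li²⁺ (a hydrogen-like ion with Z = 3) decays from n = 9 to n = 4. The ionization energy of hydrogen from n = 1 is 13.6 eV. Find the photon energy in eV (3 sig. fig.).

6.14 eV

The Bohr energies scale as Z², so for Z = 3: E_n = −122.4/n² eV.
E_9 = −122.4/81 = −1.511 eV and E_4 = −122.4/16 = −7.650 eV.
The photon energy is |E_9 − E_4| = 6.14 eV.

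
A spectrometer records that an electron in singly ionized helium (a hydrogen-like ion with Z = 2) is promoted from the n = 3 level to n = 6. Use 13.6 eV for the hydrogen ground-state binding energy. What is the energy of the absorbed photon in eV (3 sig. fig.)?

The Bohr energies scale as Z², so for Z = 2: E_n = −54.40/n² eV.
E_6 = −54.40/36 = −1.511 eV and E_3 = −54.40/9 = −6.044 eV.
The photon energy is |E_6 − E_3| = 4.53 eV.

4.53 eV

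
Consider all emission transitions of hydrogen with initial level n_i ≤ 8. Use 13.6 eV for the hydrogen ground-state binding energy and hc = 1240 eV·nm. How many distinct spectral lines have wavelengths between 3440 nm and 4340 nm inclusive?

Enumerate all n_i → n_f pairs with 1 ≤ n_f < n_i ≤ 8 and compute λ = 1240 / [13.6·1·(1/n_f² − 1/n_i²)].
Lines falling in [3440, 4340] nm: 8→5 (3741 nm), 5→4 (4052 nm).

2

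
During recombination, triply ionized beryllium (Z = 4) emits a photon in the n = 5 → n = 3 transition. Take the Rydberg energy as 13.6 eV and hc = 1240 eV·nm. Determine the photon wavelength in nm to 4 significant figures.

For Z = 4 the level energies scale as Z², so the effective Rydberg energy is 13.6 × 16 = 217.6 eV.
ΔE = 217.6 × (1/3² − 1/5²) = 217.6 × 0.07111 = 15.47 eV.
λ = hc/ΔE = 1240 / 15.47 = 80.14 nm.

80.14 nm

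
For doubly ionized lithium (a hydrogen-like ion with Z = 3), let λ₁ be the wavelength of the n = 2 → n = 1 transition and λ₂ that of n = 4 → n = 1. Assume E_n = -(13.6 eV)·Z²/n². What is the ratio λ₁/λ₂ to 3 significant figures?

1.25

λ ∝ 1/ΔE ∝ 1/(1/n_f² − 1/n_i²), and the Z² and hc factors cancel in the ratio.
λ₁/λ₂ = (1/1² − 1/4²)/(1/1² − 1/2²) = 0.9375/0.7500 = 1.25.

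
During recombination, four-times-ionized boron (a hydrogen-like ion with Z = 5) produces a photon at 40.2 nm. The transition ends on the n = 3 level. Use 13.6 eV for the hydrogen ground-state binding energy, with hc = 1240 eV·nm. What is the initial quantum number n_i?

n_i = 7

The photon energy is ΔE = hc/λ = 1240 / 40.2 = 30.85 eV.
With Z = 5, ΔE = 340.0 × (1/n_f² − 1/n_i²), so 1/n_f² − 1/n_i² = 0.09072.
With n_f = 3: 1/n_i² = 1/9 − 0.09072 = 0.02039, so n_i ≈ 7.00.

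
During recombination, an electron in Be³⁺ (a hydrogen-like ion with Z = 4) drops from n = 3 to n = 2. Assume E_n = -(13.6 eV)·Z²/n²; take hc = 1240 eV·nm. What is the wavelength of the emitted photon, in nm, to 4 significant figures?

For Z = 4 the level energies scale as Z², so the effective Rydberg energy is 13.6 × 16 = 217.6 eV.
ΔE = 217.6 × (1/2² − 1/3²) = 217.6 × 0.1389 = 30.22 eV.
λ = hc/ΔE = 1240 / 30.22 = 41.03 nm.

41.03 nm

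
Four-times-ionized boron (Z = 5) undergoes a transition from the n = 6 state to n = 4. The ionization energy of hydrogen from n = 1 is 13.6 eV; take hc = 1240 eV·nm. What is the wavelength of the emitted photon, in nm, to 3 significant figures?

For Z = 5 the level energies scale as Z², so the effective Rydberg energy is 13.6 × 25 = 340.0 eV.
ΔE = 340.0 × (1/4² − 1/6²) = 340.0 × 0.03472 = 11.81 eV.
λ = hc/ΔE = 1240 / 11.81 = 105 nm.

105 nm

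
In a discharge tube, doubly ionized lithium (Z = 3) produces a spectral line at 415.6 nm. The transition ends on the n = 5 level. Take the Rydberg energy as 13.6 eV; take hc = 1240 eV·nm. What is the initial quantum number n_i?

n_i = 8

The photon energy is ΔE = hc/λ = 1240 / 415.6 = 2.984 eV.
With Z = 3, ΔE = 122.4 × (1/n_f² − 1/n_i²), so 1/n_f² − 1/n_i² = 0.02438.
With n_f = 5: 1/n_i² = 1/25 − 0.02438 = 0.01562, so n_i ≈ 8.00.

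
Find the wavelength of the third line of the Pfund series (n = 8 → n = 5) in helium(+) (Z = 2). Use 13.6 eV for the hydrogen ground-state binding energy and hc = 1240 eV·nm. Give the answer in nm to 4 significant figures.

The Pfund series terminates on n_f = 5; the third line has n_i = 5+3 = 8.
ΔE = 54.40 × (1/5² − 1/8²) = 1.326 eV.
λ = 1240 / 1.326 = 935.1 nm.

935.1 nm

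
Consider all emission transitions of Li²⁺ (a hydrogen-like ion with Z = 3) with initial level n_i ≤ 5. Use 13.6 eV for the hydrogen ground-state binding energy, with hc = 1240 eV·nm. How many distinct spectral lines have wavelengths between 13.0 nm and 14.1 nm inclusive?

Enumerate all n_i → n_f pairs with 1 ≤ n_f < n_i ≤ 5 and compute λ = 1240 / [13.6·9·(1/n_f² − 1/n_i²)].
Lines falling in [13.0, 14.1] nm: 2→1 (13.51 nm).

1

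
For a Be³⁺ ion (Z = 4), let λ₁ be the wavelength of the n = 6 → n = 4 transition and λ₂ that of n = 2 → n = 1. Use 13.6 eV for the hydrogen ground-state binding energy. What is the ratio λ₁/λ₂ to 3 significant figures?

21.6

λ ∝ 1/ΔE ∝ 1/(1/n_f² − 1/n_i²), and the Z² and hc factors cancel in the ratio.
λ₁/λ₂ = (1/1² − 1/2²)/(1/4² − 1/6²) = 0.7500/0.03472 = 21.6.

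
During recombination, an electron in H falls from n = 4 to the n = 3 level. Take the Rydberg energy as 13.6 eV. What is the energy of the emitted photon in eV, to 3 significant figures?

E_4 = −13.60/16 = −0.8500 eV and E_3 = −13.60/9 = −1.511 eV.
The photon energy is |E_4 − E_3| = 0.661 eV.

0.661 eV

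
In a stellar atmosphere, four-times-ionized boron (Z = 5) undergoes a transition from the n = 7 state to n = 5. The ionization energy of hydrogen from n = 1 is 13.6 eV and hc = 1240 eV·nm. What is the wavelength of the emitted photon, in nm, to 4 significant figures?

186.2 nm

For Z = 5 the level energies scale as Z², so the effective Rydberg energy is 13.6 × 25 = 340.0 eV.
ΔE = 340.0 × (1/5² − 1/7²) = 340.0 × 0.01959 = 6.661 eV.
λ = hc/ΔE = 1240 / 6.661 = 186.2 nm.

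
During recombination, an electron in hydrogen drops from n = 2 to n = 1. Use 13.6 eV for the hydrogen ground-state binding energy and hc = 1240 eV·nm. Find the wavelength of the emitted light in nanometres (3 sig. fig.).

ΔE = 13.60 × (1/1² − 1/2²) = 13.60 × 0.7500 = 10.20 eV.
λ = hc/ΔE = 1240 / 10.20 = 122 nm.

122 nm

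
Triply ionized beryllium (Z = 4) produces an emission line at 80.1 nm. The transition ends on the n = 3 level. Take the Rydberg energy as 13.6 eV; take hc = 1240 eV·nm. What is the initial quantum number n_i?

n_i = 5

The photon energy is ΔE = hc/λ = 1240 / 80.1 = 15.48 eV.
With Z = 4, ΔE = 217.6 × (1/n_f² − 1/n_i²), so 1/n_f² − 1/n_i² = 0.07114.
With n_f = 3: 1/n_i² = 1/9 − 0.07114 = 0.03997, so n_i ≈ 5.00.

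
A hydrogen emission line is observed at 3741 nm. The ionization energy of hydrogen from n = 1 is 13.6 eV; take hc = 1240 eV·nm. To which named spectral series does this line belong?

ΔE = 1240/3741 = 0.3315 eV.
This matches 13.6 × (1/5² − 1/8²), so n_f = 5: the Pfund series.

Pfund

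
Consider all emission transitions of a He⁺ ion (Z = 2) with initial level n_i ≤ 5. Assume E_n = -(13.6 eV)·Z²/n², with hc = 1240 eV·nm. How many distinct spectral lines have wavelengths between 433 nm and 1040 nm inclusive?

2

Enumerate all n_i → n_f pairs with 1 ≤ n_f < n_i ≤ 5 and compute λ = 1240 / [13.6·4·(1/n_f² − 1/n_i²)].
Lines falling in [433, 1040] nm: 4→3 (468.9 nm), 5→4 (1013 nm).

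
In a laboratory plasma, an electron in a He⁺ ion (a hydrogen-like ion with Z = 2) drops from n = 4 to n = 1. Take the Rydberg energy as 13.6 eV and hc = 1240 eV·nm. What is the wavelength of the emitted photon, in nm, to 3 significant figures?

24.3 nm

For Z = 2 the level energies scale as Z², so the effective Rydberg energy is 13.6 × 4 = 54.40 eV.
ΔE = 54.40 × (1/1² − 1/4²) = 54.40 × 0.9375 = 51.00 eV.
λ = hc/ΔE = 1240 / 51.00 = 24.3 nm.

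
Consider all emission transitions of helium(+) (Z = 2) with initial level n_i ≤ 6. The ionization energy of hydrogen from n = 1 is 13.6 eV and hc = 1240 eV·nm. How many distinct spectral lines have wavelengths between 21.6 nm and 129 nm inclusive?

Enumerate all n_i → n_f pairs with 1 ≤ n_f < n_i ≤ 6 and compute λ = 1240 / [13.6·4·(1/n_f² − 1/n_i²)].
Lines falling in [21.6, 129] nm: 6→1 (23.45 nm), 5→1 (23.74 nm), 4→1 (24.31 nm), 3→1 (25.64 nm), 2→1 (30.39 nm), 6→2 (102.6 nm), 5→2 (108.5 nm), 4→2 (121.6 nm).

8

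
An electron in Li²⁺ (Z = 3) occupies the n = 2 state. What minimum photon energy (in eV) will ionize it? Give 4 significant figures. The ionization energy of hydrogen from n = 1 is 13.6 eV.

E_n = −13.6 Z²/n² = −122.4/n² eV for Z = 3.
E_2 = −122.4/4 = −30.60 eV, so ionization (to E = 0) requires 30.60 eV.

30.60 eV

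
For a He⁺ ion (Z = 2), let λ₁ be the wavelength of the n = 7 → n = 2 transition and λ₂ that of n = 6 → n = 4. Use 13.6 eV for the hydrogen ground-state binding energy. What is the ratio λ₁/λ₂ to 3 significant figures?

λ ∝ 1/ΔE ∝ 1/(1/n_f² − 1/n_i²), and the Z² and hc factors cancel in the ratio.
λ₁/λ₂ = (1/4² − 1/6²)/(1/2² − 1/7²) = 0.03472/0.2296 = 0.151.

0.151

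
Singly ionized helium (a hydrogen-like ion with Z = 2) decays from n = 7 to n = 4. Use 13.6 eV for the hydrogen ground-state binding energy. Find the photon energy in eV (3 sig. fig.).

2.29 eV

The Bohr energies scale as Z², so for Z = 2: E_n = −54.40/n² eV.
E_7 = −54.40/49 = −1.110 eV and E_4 = −54.40/16 = −3.400 eV.
The photon energy is |E_7 − E_4| = 2.29 eV.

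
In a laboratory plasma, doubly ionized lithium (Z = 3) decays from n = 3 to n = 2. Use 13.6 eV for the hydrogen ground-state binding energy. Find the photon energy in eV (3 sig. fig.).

The Bohr energies scale as Z², so for Z = 3: E_n = −122.4/n² eV.
E_3 = −122.4/9 = −13.60 eV and E_2 = −122.4/4 = −30.60 eV.
The photon energy is |E_3 − E_2| = 17.0 eV.

17.0 eV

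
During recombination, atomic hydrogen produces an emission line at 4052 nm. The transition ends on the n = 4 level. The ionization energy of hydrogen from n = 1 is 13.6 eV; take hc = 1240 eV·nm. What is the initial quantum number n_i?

n_i = 5

The photon energy is ΔE = hc/λ = 1240 / 4052 = 0.3060 eV.
With Z = 1, ΔE = 13.60 × (1/n_f² − 1/n_i²), so 1/n_f² − 1/n_i² = 0.02250.
With n_f = 4: 1/n_i² = 1/16 − 0.02250 = 0.04000, so n_i ≈ 5.00.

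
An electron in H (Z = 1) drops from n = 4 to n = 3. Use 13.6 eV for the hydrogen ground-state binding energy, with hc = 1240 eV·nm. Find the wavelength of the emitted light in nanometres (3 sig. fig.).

1880 nm

ΔE = 13.60 × (1/3² − 1/4²) = 13.60 × 0.04861 = 0.6611 eV.
λ = hc/ΔE = 1240 / 0.6611 = 1880 nm.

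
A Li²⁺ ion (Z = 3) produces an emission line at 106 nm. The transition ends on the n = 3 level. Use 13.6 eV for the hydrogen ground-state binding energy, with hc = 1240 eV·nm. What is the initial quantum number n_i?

The photon energy is ΔE = hc/λ = 1240 / 106 = 11.70 eV.
With Z = 3, ΔE = 122.4 × (1/n_f² − 1/n_i²), so 1/n_f² − 1/n_i² = 0.09557.
With n_f = 3: 1/n_i² = 1/9 − 0.09557 = 0.01554, so n_i ≈ 8.02.

n_i = 8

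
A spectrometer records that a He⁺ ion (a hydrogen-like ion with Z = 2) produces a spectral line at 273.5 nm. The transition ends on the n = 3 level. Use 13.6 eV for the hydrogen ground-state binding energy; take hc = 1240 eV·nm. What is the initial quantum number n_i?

The photon energy is ΔE = hc/λ = 1240 / 273.5 = 4.534 eV.
With Z = 2, ΔE = 54.40 × (1/n_f² − 1/n_i²), so 1/n_f² − 1/n_i² = 0.08334.
With n_f = 3: 1/n_i² = 1/9 − 0.08334 = 0.02777, so n_i ≈ 6.00.

n_i = 6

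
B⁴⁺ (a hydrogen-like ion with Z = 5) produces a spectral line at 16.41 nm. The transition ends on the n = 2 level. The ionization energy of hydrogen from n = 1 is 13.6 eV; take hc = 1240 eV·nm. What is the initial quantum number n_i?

The photon energy is ΔE = hc/λ = 1240 / 16.41 = 75.56 eV.
With Z = 5, ΔE = 340.0 × (1/n_f² − 1/n_i²), so 1/n_f² − 1/n_i² = 0.2222.
With n_f = 2: 1/n_i² = 1/4 − 0.2222 = 0.02775, so n_i ≈ 6.00.

n_i = 6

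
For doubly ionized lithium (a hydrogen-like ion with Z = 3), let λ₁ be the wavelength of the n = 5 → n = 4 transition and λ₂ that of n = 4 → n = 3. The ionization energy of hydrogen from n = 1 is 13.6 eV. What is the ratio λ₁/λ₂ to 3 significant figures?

2.16

λ ∝ 1/ΔE ∝ 1/(1/n_f² − 1/n_i²), and the Z² and hc factors cancel in the ratio.
λ₁/λ₂ = (1/3² − 1/4²)/(1/4² − 1/5²) = 0.04861/0.02250 = 2.16.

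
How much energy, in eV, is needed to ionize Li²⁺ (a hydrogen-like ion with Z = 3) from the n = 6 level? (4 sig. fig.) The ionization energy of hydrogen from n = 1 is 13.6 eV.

E_n = −13.6 Z²/n² = −122.4/n² eV for Z = 3.
E_6 = −122.4/36 = −3.400 eV, so ionization (to E = 0) requires 3.400 eV.

3.400 eV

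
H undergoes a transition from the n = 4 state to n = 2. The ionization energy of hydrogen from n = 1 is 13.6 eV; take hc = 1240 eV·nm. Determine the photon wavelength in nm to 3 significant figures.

ΔE = 13.60 × (1/2² − 1/4²) = 13.60 × 0.1875 = 2.550 eV.
λ = hc/ΔE = 1240 / 2.550 = 486 nm.

486 nm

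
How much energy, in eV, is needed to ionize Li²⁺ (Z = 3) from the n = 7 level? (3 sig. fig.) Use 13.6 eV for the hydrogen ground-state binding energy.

E_n = −13.6 Z²/n² = −122.4/n² eV for Z = 3.
E_7 = −122.4/49 = −2.50 eV, so ionization (to E = 0) requires 2.50 eV.

2.50 eV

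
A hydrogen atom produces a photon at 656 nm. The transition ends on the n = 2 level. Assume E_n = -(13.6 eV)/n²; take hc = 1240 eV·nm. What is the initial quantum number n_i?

The photon energy is ΔE = hc/λ = 1240 / 656 = 1.890 eV.
With Z = 1, ΔE = 13.60 × (1/n_f² − 1/n_i²), so 1/n_f² − 1/n_i² = 0.1390.
With n_f = 2: 1/n_i² = 1/4 − 0.1390 = 0.1110, so n_i ≈ 3.00.

n_i = 3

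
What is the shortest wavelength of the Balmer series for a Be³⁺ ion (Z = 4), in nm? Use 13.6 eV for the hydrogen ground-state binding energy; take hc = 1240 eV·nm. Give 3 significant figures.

22.8 nm

The Balmer series has lower level n_f = 2; the series limit corresponds to n_i → ∞.
ΔE_max = 13.6 × 16 / 2² = 54.40 eV.
λ_min = 1240 / 54.40 = 22.8 nm.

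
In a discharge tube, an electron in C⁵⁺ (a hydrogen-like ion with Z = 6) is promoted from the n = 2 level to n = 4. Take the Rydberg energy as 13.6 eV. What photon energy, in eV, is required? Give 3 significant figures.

91.8 eV

The Bohr energies scale as Z², so for Z = 6: E_n = −489.6/n² eV.
E_4 = −489.6/16 = −30.60 eV and E_2 = −489.6/4 = −122.4 eV.
The photon energy is |E_4 − E_2| = 91.8 eV.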